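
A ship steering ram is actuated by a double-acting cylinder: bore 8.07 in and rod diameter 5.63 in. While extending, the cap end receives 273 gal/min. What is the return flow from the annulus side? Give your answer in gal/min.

Cap-side area A_cap = π/4 × (8.07 in)² = 51.15 in^2
Rod-side annular area A_ann = π/4 × (8.07² − 5.63²) = 26.25 in^2
Piston speed v = Q_in/A_cap; rod-end outflow Q_out = v × A_ann = Q_in × A_ann/A_cap.

Q_out ≈ 140 gal/min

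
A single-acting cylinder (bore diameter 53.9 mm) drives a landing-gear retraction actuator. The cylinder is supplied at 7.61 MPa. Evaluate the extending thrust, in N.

Cap-side area A_cap = π/4 × (53.9 mm)² = 2282 mm^2
F = P × A_cap = 7.61 MPa × A_cap

F ≈ 17400 N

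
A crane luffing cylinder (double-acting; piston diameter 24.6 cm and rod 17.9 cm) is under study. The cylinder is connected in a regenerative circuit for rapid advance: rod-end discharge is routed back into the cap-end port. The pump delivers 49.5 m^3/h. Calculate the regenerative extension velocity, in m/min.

v ≈ 32.8 m/min

In regeneration the rod-end outflow joins the pump flow into the cap end, so the net volume the pump must supply per unit advance equals the rod cross-section area.
Rod cross-section A_rod = π/4 × (17.9 cm)² = 251.6 cm^2
v = Q_pump / A_rod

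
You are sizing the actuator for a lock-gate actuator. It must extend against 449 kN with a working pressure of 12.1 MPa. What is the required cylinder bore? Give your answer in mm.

Extension force acts on the full piston face: F = P × (π/4)D².
D = √(4F / (πP)) = √(4 × 449 kN / (π × 12.1 MPa))

D ≈ 217 mm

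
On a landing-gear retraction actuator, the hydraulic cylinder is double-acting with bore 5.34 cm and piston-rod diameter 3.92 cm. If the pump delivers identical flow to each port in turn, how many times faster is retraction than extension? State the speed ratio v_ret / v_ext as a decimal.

v_ret/v_ext ≈ 2.17

Cap-side area A_cap = π/4 × (5.34 cm)² = 22.40 cm^2
Rod-side annular area A_ann = π/4 × (5.34² − 3.92²) = 10.33 cm^2
For equal Q, v ∝ 1/A, so v_ret/v_ext = A_cap/A_ann.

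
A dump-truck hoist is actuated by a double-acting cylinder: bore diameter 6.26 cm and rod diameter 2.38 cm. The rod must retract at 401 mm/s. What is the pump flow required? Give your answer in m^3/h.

Rod-side annular area A_ann = π/4 × (6.26² − 2.38²) = 26.33 cm^2
Q = A × v

Q ≈ 3.80 m^3/h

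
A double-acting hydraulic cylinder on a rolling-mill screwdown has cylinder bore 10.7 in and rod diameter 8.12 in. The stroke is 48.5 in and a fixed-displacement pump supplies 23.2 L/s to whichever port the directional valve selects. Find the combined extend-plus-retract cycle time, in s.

t ≈ 4.39 s

Cap-side area A_cap = π/4 × (10.7 in)² = 89.92 in^2
Rod-side annular area A_ann = π/4 × (10.7² − 8.12²) = 38.14 in^2
t_ext = A_cap·L/Q = 3.080 s
t_ret = A_ann·L/Q = 1.306 s
t_cycle = t_ext + t_ret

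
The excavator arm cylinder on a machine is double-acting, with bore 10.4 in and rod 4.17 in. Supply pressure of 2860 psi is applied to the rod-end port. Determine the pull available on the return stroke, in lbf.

Rod-side annular area A_ann = π/4 × (10.4² − 4.17²) = 71.29 in^2
On retraction the pressure acts on the annular area (bore minus rod).
F = P × A_ann

F ≈ 2.04e5 lbf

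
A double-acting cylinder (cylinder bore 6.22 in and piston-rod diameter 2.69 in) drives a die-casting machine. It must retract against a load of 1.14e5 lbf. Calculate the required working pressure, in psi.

P ≈ 4610 psi

Rod-side annular area A_ann = π/4 × (6.22² − 2.69²) = 24.70 in^2
Retraction: pressure acts on the annular area.
P = F / A = 1.14e5 lbf / A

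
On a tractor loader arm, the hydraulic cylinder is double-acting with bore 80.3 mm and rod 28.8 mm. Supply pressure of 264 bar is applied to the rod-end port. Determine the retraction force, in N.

F ≈ 1.16e5 N

Rod-side annular area A_ann = π/4 × (80.3² − 28.8²) = 4413 mm^2
On retraction the pressure acts on the annular area (bore minus rod).
F = P × A_ann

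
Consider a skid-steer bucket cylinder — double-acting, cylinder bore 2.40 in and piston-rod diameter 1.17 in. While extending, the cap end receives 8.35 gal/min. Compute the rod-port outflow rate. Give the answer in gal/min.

Q_out ≈ 6.37 gal/min

Cap-side area A_cap = π/4 × (2.40 in)² = 4.524 in^2
Rod-side annular area A_ann = π/4 × (2.40² − 1.17²) = 3.449 in^2
Piston speed v = Q_in/A_cap; rod-end outflow Q_out = v × A_ann = Q_in × A_ann/A_cap.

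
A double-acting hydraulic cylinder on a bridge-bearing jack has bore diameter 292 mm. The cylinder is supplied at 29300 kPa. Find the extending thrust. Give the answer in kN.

F ≈ 1960 kN

Cap-side area A_cap = π/4 × (292 mm)² = 66970 mm^2
F = P × A_cap = 29300 kPa × A_cap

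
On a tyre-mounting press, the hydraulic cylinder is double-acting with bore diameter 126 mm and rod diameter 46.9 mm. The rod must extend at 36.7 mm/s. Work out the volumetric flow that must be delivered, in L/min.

Q ≈ 27.5 L/min

Cap-side area A_cap = π/4 × (126 mm)² = 12470 mm^2
Q = A × v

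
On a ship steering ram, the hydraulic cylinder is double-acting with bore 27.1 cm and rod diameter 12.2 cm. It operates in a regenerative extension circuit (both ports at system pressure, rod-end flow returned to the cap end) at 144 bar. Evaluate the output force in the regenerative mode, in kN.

With equal pressure on both faces, forces on the annular region cancel; the net push is pressure × rod cross-section.
Rod cross-section A_rod = π/4 × (12.2 cm)² = 116.9 cm^2
F = P × A_rod

F ≈ 168 kN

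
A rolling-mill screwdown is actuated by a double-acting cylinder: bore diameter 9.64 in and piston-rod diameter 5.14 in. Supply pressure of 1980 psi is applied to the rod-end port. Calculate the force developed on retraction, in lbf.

Rod-side annular area A_ann = π/4 × (9.64² − 5.14²) = 52.24 in^2
On retraction the pressure acts on the annular area (bore minus rod).
F = P × A_ann

F ≈ 1.03e5 lbf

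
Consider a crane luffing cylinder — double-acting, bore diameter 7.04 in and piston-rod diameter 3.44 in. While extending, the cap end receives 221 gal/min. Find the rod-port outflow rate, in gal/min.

Q_out ≈ 168 gal/min

Cap-side area A_cap = π/4 × (7.04 in)² = 38.93 in^2
Rod-side annular area A_ann = π/4 × (7.04² − 3.44²) = 29.63 in^2
Piston speed v = Q_in/A_cap; rod-end outflow Q_out = v × A_ann = Q_in × A_ann/A_cap.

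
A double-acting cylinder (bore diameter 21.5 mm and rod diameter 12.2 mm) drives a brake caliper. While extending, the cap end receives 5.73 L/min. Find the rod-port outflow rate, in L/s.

Q_out ≈ 0.0647 L/s

Cap-side area A_cap = π/4 × (21.5 mm)² = 363.1 mm^2
Rod-side annular area A_ann = π/4 × (21.5² − 12.2²) = 246.2 mm^2
Piston speed v = Q_in/A_cap; rod-end outflow Q_out = v × A_ann = Q_in × A_ann/A_cap.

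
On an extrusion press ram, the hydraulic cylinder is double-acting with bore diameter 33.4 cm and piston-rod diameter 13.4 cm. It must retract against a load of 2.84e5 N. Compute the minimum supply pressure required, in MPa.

P ≈ 3.86 MPa

Rod-side annular area A_ann = π/4 × (33.4² − 13.4²) = 735.1 cm^2
Retraction: pressure acts on the annular area.
P = F / A = 2.84e5 N / A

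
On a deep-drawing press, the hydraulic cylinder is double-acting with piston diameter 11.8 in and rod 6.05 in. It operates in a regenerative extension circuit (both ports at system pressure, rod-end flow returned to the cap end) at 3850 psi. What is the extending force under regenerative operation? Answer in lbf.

F ≈ 1.11e5 lbf

With equal pressure on both faces, forces on the annular region cancel; the net push is pressure × rod cross-section.
Rod cross-section A_rod = π/4 × (6.05 in)² = 28.75 in^2
F = P × A_rod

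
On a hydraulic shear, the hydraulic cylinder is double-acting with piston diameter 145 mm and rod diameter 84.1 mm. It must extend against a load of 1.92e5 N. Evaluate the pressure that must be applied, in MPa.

Cap-side area A_cap = π/4 × (145 mm)² = 16510 mm^2
P = F / A = 1.92e5 N / A

P ≈ 11.6 MPa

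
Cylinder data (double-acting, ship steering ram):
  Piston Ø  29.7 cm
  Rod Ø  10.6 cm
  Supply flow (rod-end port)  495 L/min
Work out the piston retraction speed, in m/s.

v ≈ 0.136 m/s

Rod-side annular area A_ann = π/4 × (29.7² − 10.6²) = 604.5 cm^2
Flow into the rod-end port fills the annular volume.
v = Q / A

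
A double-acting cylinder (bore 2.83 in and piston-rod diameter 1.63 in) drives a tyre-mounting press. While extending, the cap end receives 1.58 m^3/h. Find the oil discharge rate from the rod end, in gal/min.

Cap-side area A_cap = π/4 × (2.83 in)² = 6.290 in^2
Rod-side annular area A_ann = π/4 × (2.83² − 1.63²) = 4.203 in^2
Piston speed v = Q_in/A_cap; rod-end outflow Q_out = v × A_ann = Q_in × A_ann/A_cap.

Q_out ≈ 4.65 gal/min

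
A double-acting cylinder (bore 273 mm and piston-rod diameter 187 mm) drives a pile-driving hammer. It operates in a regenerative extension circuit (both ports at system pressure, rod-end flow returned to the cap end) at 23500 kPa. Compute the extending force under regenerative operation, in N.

With equal pressure on both faces, forces on the annular region cancel; the net push is pressure × rod cross-section.
Rod cross-section A_rod = π/4 × (187 mm)² = 27460 mm^2
F = P × A_rod

F ≈ 6.45e5 N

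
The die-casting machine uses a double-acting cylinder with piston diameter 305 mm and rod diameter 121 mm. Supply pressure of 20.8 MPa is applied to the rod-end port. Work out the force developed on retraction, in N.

Rod-side annular area A_ann = π/4 × (305² − 121²) = 61560 mm^2
On retraction the pressure acts on the annular area (bore minus rod).
F = P × A_ann

F ≈ 1.28e6 N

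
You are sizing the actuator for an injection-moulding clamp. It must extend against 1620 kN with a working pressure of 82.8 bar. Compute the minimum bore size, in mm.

Extension force acts on the full piston face: F = P × (π/4)D².
D = √(4F / (πP)) = √(4 × 1620 kN / (π × 82.8 bar))

D ≈ 499 mm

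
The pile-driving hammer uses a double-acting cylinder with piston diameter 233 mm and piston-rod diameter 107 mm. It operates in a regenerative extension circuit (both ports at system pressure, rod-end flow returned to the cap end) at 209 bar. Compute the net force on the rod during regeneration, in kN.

With equal pressure on both faces, forces on the annular region cancel; the net push is pressure × rod cross-section.
Rod cross-section A_rod = π/4 × (107 mm)² = 8992 mm^2
F = P × A_rod

F ≈ 188 kN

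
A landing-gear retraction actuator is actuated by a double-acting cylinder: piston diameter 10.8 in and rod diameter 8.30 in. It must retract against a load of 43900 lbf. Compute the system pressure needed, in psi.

Rod-side annular area A_ann = π/4 × (10.8² − 8.30²) = 37.50 in^2
Retraction: pressure acts on the annular area.
P = F / A = 43900 lbf / A

P ≈ 1170 psi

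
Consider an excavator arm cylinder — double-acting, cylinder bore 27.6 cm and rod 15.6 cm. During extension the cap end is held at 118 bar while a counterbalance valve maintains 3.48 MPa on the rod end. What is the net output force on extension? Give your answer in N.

Cap-side area A_cap = π/4 × (27.6 cm)² = 598.3 cm^2
Rod-side annular area A_ann = π/4 × (27.6² − 15.6²) = 407.2 cm^2
Net thrust = P_cap·A_cap − P_rod·A_ann = 7.060e5 N − 1.417e5 N

F ≈ 5.64e5 N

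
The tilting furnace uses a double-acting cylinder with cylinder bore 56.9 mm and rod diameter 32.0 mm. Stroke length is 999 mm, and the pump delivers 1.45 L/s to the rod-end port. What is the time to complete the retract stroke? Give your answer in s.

Rod-side annular area A_ann = π/4 × (56.9² − 32.0²) = 1739 mm^2
Swept volume V = A × L; t = V / Q = A·L / Q

t ≈ 1.20 s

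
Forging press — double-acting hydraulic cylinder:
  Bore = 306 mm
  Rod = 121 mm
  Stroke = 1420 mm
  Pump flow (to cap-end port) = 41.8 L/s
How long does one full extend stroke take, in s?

Cap-side area A_cap = π/4 × (306 mm)² = 73540 mm^2
Swept volume V = A × L; t = V / Q = A·L / Q

t ≈ 2.50 s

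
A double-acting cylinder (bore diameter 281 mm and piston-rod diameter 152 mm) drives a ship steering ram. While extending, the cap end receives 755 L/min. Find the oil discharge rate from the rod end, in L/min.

Cap-side area A_cap = π/4 × (281 mm)² = 62020 mm^2
Rod-side annular area A_ann = π/4 × (281² − 152²) = 43870 mm^2
Piston speed v = Q_in/A_cap; rod-end outflow Q_out = v × A_ann = Q_in × A_ann/A_cap.

Q_out ≈ 534 L/min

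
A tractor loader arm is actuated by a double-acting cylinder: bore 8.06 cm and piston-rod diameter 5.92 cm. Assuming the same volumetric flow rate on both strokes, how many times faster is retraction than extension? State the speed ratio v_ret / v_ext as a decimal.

Cap-side area A_cap = π/4 × (8.06 cm)² = 51.02 cm^2
Rod-side annular area A_ann = π/4 × (8.06² − 5.92²) = 23.50 cm^2
For equal Q, v ∝ 1/A, so v_ret/v_ext = A_cap/A_ann.

v_ret/v_ext ≈ 2.17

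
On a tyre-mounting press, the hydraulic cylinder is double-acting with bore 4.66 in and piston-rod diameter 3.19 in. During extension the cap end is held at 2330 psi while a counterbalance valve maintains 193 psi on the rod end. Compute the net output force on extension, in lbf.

Cap-side area A_cap = π/4 × (4.66 in)² = 17.06 in^2
Rod-side annular area A_ann = π/4 × (4.66² − 3.19²) = 9.063 in^2
Net thrust = P_cap·A_cap − P_rod·A_ann = 39740 lbf − 1749 lbf

F ≈ 38000 lbf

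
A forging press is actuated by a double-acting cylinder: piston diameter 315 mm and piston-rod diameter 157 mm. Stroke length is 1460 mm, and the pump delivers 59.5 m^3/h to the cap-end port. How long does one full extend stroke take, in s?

t ≈ 6.88 s

Cap-side area A_cap = π/4 × (315 mm)² = 77930 mm^2
Swept volume V = A × L; t = V / Q = A·L / Q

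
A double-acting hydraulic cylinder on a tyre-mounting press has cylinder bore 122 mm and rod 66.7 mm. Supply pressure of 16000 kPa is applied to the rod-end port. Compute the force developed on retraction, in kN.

F ≈ 131 kN

Rod-side annular area A_ann = π/4 × (122² − 66.7²) = 8196 mm^2
On retraction the pressure acts on the annular area (bore minus rod).
F = P × A_ann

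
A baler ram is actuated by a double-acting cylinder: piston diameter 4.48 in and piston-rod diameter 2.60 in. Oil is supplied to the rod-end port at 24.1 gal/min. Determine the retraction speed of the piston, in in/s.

Rod-side annular area A_ann = π/4 × (4.48² − 2.60²) = 10.45 in^2
Flow into the rod-end port fills the annular volume.
v = Q / A

v ≈ 8.88 in/s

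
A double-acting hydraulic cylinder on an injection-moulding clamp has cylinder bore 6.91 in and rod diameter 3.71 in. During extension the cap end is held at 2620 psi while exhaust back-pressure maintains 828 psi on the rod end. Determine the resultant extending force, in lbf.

Cap-side area A_cap = π/4 × (6.91 in)² = 37.50 in^2
Rod-side annular area A_ann = π/4 × (6.91² − 3.71²) = 26.69 in^2
Net thrust = P_cap·A_cap − P_rod·A_ann = 98250 lbf − 22100 lbf

F ≈ 76200 lbf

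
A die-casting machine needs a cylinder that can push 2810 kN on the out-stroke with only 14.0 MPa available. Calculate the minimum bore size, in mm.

Extension force acts on the full piston face: F = P × (π/4)D².
D = √(4F / (πP)) = √(4 × 2810 kN / (π × 14.0 MPa))

D ≈ 506 mm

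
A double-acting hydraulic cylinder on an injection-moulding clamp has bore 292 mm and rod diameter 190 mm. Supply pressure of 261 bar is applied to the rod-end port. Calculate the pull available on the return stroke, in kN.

F ≈ 1010 kN

Rod-side annular area A_ann = π/4 × (292² − 190²) = 38610 mm^2
On retraction the pressure acts on the annular area (bore minus rod).
F = P × A_ann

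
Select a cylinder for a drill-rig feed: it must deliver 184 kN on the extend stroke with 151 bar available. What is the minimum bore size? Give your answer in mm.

D ≈ 125 mm

Extension force acts on the full piston face: F = P × (π/4)D².
D = √(4F / (πP)) = √(4 × 184 kN / (π × 151 bar))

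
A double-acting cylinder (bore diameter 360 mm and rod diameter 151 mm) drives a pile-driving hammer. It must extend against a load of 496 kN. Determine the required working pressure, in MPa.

Cap-side area A_cap = π/4 × (360 mm)² = 1.018e5 mm^2
P = F / A = 496 kN / A

P ≈ 4.87 MPa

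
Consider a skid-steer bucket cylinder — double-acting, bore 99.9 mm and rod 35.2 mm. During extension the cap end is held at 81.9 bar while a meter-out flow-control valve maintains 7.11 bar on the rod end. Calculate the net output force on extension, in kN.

F ≈ 59.3 kN

Cap-side area A_cap = π/4 × (99.9 mm)² = 7838 mm^2
Rod-side annular area A_ann = π/4 × (99.9² − 35.2²) = 6865 mm^2
Net thrust = P_cap·A_cap − P_rod·A_ann = 64.20 kN − 4.881 kN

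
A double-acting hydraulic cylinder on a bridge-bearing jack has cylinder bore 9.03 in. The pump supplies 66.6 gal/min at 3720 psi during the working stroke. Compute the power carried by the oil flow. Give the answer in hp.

W ≈ 145 hp

Hydraulic power = P × Q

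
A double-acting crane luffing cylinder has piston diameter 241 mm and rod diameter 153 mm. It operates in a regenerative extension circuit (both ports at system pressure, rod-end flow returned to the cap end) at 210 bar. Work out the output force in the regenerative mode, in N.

F ≈ 3.86e5 N

With equal pressure on both faces, forces on the annular region cancel; the net push is pressure × rod cross-section.
Rod cross-section A_rod = π/4 × (153 mm)² = 18390 mm^2
F = P × A_rod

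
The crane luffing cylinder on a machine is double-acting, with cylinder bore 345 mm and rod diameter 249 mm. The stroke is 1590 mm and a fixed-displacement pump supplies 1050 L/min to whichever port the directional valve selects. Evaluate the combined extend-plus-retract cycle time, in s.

Cap-side area A_cap = π/4 × (345 mm)² = 93480 mm^2
Rod-side annular area A_ann = π/4 × (345² − 249²) = 44790 mm^2
t_ext = A_cap·L/Q = 8.494 s
t_ret = A_ann·L/Q = 4.069 s
t_cycle = t_ext + t_ret

t ≈ 12.6 s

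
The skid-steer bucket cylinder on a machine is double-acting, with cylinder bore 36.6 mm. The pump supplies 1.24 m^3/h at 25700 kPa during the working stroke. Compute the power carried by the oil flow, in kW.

Hydraulic power = P × Q

W ≈ 8.85 kW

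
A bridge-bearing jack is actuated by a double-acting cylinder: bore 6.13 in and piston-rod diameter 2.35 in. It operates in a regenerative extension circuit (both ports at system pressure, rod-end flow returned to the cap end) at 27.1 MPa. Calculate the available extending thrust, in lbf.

With equal pressure on both faces, forces on the annular region cancel; the net push is pressure × rod cross-section.
Rod cross-section A_rod = π/4 × (2.35 in)² = 4.337 in^2
F = P × A_rod

F ≈ 17000 lbf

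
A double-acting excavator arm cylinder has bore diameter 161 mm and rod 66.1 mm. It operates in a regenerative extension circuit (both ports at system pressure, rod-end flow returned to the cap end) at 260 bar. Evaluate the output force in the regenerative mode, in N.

With equal pressure on both faces, forces on the annular region cancel; the net push is pressure × rod cross-section.
Rod cross-section A_rod = π/4 × (66.1 mm)² = 3432 mm^2
F = P × A_rod

F ≈ 89200 N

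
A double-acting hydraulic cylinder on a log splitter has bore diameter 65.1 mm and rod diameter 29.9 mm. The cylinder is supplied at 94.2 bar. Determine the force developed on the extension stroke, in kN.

F ≈ 31.4 kN

Cap-side area A_cap = π/4 × (65.1 mm)² = 3329 mm^2
F = P × A_cap = 94.2 bar × A_cap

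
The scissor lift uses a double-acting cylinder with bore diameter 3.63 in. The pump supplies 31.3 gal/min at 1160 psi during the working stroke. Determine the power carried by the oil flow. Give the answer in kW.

W ≈ 15.8 kW

Hydraulic power = P × Q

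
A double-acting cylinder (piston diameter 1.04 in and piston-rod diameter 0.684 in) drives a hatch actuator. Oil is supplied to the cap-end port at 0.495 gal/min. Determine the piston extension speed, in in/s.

Cap-side area A_cap = π/4 × (1.04 in)² = 0.8495 in^2
v = Q / A

v ≈ 2.24 in/s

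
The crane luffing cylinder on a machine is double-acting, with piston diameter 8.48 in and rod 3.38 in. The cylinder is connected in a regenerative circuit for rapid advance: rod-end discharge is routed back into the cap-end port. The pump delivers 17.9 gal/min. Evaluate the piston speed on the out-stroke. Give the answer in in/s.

v ≈ 7.68 in/s

In regeneration the rod-end outflow joins the pump flow into the cap end, so the net volume the pump must supply per unit advance equals the rod cross-section area.
Rod cross-section A_rod = π/4 × (3.38 in)² = 8.973 in^2
v = Q_pump / A_rod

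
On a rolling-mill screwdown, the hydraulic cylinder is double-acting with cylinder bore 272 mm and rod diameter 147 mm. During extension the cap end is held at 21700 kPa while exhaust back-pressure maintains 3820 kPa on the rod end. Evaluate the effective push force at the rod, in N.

Cap-side area A_cap = π/4 × (272 mm)² = 58110 mm^2
Rod-side annular area A_ann = π/4 × (272² − 147²) = 41140 mm^2
Net thrust = P_cap·A_cap − P_rod·A_ann = 1.261e6 N − 1.571e5 N

F ≈ 1.10e6 N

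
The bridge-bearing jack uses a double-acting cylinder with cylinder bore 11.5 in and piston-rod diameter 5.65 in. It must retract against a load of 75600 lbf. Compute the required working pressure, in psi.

P ≈ 959 psi

Rod-side annular area A_ann = π/4 × (11.5² − 5.65²) = 78.80 in^2
Retraction: pressure acts on the annular area.
P = F / A = 75600 lbf / A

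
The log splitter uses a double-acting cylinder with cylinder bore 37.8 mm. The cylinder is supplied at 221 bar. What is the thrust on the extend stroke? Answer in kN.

Cap-side area A_cap = π/4 × (37.8 mm)² = 1122 mm^2
F = P × A_cap = 221 bar × A_cap

F ≈ 24.8 kN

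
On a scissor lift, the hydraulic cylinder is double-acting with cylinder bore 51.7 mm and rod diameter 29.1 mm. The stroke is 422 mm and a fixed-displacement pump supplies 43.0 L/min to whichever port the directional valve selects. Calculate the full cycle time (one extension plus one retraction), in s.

t ≈ 2.08 s

Cap-side area A_cap = π/4 × (51.7 mm)² = 2099 mm^2
Rod-side annular area A_ann = π/4 × (51.7² − 29.1²) = 1434 mm^2
t_ext = A_cap·L/Q = 1.236 s
t_ret = A_ann·L/Q = 0.8445 s
t_cycle = t_ext + t_ret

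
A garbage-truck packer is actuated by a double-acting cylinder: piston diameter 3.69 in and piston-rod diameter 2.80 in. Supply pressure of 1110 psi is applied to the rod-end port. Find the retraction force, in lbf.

Rod-side annular area A_ann = π/4 × (3.69² − 2.80²) = 4.537 in^2
On retraction the pressure acts on the annular area (bore minus rod).
F = P × A_ann

F ≈ 5040 lbf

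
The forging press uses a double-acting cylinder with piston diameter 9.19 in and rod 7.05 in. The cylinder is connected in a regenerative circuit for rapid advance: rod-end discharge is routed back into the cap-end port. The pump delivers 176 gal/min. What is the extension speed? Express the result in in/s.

v ≈ 17.4 in/s

In regeneration the rod-end outflow joins the pump flow into the cap end, so the net volume the pump must supply per unit advance equals the rod cross-section area.
Rod cross-section A_rod = π/4 × (7.05 in)² = 39.04 in^2
v = Q_pump / A_rod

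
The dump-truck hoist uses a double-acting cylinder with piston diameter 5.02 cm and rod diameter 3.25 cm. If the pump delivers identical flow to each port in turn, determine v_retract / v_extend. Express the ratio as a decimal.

v_ret/v_ext ≈ 1.72

Cap-side area A_cap = π/4 × (5.02 cm)² = 19.79 cm^2
Rod-side annular area A_ann = π/4 × (5.02² − 3.25²) = 11.50 cm^2
For equal Q, v ∝ 1/A, so v_ret/v_ext = A_cap/A_ann.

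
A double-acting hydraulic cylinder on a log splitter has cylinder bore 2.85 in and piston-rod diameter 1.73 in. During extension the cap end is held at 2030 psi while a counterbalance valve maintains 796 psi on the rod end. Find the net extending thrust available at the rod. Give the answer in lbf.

Cap-side area A_cap = π/4 × (2.85 in)² = 6.379 in^2
Rod-side annular area A_ann = π/4 × (2.85² − 1.73²) = 4.029 in^2
Net thrust = P_cap·A_cap − P_rod·A_ann = 12950 lbf − 3207 lbf

F ≈ 9740 lbf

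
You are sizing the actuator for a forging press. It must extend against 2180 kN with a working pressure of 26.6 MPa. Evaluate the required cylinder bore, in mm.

Extension force acts on the full piston face: F = P × (π/4)D².
D = √(4F / (πP)) = √(4 × 2180 kN / (π × 26.6 MPa))

D ≈ 323 mm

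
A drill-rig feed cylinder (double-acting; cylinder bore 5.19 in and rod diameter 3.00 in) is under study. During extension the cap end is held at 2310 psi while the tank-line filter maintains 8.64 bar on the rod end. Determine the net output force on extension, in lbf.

Cap-side area A_cap = π/4 × (5.19 in)² = 21.16 in^2
Rod-side annular area A_ann = π/4 × (5.19² − 3.00²) = 14.09 in^2
Net thrust = P_cap·A_cap − P_rod·A_ann = 48870 lbf − 1765 lbf

F ≈ 47100 lbf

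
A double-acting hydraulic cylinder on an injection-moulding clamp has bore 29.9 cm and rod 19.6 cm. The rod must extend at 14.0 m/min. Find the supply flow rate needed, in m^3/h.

Cap-side area A_cap = π/4 × (29.9 cm)² = 702.2 cm^2
Q = A × v

Q ≈ 59.0 m^3/h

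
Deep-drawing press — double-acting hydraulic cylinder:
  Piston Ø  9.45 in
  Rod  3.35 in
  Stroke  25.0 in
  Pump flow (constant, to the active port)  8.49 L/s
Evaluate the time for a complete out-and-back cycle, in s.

t ≈ 6.34 s

Cap-side area A_cap = π/4 × (9.45 in)² = 70.14 in^2
Rod-side annular area A_ann = π/4 × (9.45² − 3.35²) = 61.32 in^2
t_ext = A_cap·L/Q = 3.384 s
t_ret = A_ann·L/Q = 2.959 s
t_cycle = t_ext + t_ret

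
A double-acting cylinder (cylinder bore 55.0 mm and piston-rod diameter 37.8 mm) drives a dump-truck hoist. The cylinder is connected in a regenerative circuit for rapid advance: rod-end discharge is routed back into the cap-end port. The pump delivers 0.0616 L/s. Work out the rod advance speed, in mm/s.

In regeneration the rod-end outflow joins the pump flow into the cap end, so the net volume the pump must supply per unit advance equals the rod cross-section area.
Rod cross-section A_rod = π/4 × (37.8 mm)² = 1122 mm^2
v = Q_pump / A_rod

v ≈ 54.9 mm/s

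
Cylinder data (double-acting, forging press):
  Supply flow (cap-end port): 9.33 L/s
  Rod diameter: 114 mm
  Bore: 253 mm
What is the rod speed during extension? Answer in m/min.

Cap-side area A_cap = π/4 × (253 mm)² = 50270 mm^2
v = Q / A

v ≈ 11.1 m/min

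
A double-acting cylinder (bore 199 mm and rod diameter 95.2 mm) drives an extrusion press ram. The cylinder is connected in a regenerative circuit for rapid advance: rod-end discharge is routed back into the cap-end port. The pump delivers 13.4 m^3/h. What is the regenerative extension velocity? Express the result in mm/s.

v ≈ 523 mm/s

In regeneration the rod-end outflow joins the pump flow into the cap end, so the net volume the pump must supply per unit advance equals the rod cross-section area.
Rod cross-section A_rod = π/4 × (95.2 mm)² = 7118 mm^2
v = Q_pump / A_rod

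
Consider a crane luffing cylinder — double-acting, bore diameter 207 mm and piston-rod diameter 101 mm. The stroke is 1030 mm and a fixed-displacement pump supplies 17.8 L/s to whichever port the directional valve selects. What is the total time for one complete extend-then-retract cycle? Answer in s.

Cap-side area A_cap = π/4 × (207 mm)² = 33650 mm^2
Rod-side annular area A_ann = π/4 × (207² − 101²) = 25640 mm^2
t_ext = A_cap·L/Q = 1.947 s
t_ret = A_ann·L/Q = 1.484 s
t_cycle = t_ext + t_ret

t ≈ 3.43 s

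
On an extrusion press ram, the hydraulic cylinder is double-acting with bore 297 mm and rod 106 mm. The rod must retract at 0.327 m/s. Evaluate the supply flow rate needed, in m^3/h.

Rod-side annular area A_ann = π/4 × (297² − 106²) = 60450 mm^2
Q = A × v

Q ≈ 71.2 m^3/h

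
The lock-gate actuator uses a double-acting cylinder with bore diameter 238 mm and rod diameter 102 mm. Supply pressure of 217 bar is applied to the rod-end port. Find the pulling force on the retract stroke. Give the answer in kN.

Rod-side annular area A_ann = π/4 × (238² − 102²) = 36320 mm^2
On retraction the pressure acts on the annular area (bore minus rod).
F = P × A_ann

F ≈ 788 kN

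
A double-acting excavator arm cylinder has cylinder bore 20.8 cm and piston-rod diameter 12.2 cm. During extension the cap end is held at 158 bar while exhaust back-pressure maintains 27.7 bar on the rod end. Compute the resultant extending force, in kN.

Cap-side area A_cap = π/4 × (20.8 cm)² = 339.8 cm^2
Rod-side annular area A_ann = π/4 × (20.8² − 12.2²) = 222.9 cm^2
Net thrust = P_cap·A_cap − P_rod·A_ann = 536.9 kN − 61.74 kN

F ≈ 475 kN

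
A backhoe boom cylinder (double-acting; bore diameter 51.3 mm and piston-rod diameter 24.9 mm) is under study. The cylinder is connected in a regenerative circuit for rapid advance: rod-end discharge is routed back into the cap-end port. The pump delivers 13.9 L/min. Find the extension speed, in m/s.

v ≈ 0.476 m/s

In regeneration the rod-end outflow joins the pump flow into the cap end, so the net volume the pump must supply per unit advance equals the rod cross-section area.
Rod cross-section A_rod = π/4 × (24.9 mm)² = 487.0 mm^2
v = Q_pump / A_rod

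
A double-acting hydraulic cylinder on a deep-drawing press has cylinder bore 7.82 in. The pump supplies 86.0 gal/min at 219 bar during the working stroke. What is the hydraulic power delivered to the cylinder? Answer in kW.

Hydraulic power = P × Q

W ≈ 119 kW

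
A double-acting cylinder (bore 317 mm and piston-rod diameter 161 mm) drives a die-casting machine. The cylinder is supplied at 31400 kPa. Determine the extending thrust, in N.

F ≈ 2.48e6 N

Cap-side area A_cap = π/4 × (317 mm)² = 78920 mm^2
F = P × A_cap = 31400 kPa × A_cap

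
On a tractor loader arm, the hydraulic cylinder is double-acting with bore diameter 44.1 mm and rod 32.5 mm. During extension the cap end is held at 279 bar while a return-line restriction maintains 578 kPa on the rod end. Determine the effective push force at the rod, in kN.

F ≈ 42.2 kN

Cap-side area A_cap = π/4 × (44.1 mm)² = 1527 mm^2
Rod-side annular area A_ann = π/4 × (44.1² − 32.5²) = 697.9 mm^2
Net thrust = P_cap·A_cap − P_rod·A_ann = 42.62 kN − 0.4034 kN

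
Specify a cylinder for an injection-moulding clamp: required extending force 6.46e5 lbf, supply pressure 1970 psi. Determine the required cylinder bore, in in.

D ≈ 20.4 in

Extension force acts on the full piston face: F = P × (π/4)D².
D = √(4F / (πP)) = √(4 × 6.46e5 lbf / (π × 1970 psi))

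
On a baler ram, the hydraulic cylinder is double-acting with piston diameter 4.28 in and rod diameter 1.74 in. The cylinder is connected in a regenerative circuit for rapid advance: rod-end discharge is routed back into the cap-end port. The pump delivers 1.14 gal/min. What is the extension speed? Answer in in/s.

In regeneration the rod-end outflow joins the pump flow into the cap end, so the net volume the pump must supply per unit advance equals the rod cross-section area.
Rod cross-section A_rod = π/4 × (1.74 in)² = 2.378 in^2
v = Q_pump / A_rod

v ≈ 1.85 in/s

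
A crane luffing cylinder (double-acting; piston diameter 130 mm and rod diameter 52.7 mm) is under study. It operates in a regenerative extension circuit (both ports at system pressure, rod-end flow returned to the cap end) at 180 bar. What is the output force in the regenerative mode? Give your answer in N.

F ≈ 39300 N

With equal pressure on both faces, forces on the annular region cancel; the net push is pressure × rod cross-section.
Rod cross-section A_rod = π/4 × (52.7 mm)² = 2181 mm^2
F = P × A_rod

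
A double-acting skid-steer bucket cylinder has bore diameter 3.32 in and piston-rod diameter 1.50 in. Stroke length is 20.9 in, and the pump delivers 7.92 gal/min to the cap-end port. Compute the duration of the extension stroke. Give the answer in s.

Cap-side area A_cap = π/4 × (3.32 in)² = 8.657 in^2
Swept volume V = A × L; t = V / Q = A·L / Q

t ≈ 5.93 s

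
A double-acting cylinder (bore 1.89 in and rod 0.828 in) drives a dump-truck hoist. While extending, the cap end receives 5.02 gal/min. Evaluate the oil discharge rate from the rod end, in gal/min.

Q_out ≈ 4.06 gal/min

Cap-side area A_cap = π/4 × (1.89 in)² = 2.806 in^2
Rod-side annular area A_ann = π/4 × (1.89² − 0.828²) = 2.267 in^2
Piston speed v = Q_in/A_cap; rod-end outflow Q_out = v × A_ann = Q_in × A_ann/A_cap.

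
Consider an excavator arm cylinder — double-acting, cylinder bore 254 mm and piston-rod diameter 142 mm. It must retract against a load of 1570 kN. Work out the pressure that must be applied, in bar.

Rod-side annular area A_ann = π/4 × (254² − 142²) = 34830 mm^2
Retraction: pressure acts on the annular area.
P = F / A = 1570 kN / A

P ≈ 451 bar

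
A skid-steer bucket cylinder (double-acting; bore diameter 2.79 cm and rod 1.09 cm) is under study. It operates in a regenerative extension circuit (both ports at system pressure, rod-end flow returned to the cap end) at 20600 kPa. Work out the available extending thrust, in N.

F ≈ 1920 N

With equal pressure on both faces, forces on the annular region cancel; the net push is pressure × rod cross-section.
Rod cross-section A_rod = π/4 × (1.09 cm)² = 0.9331 cm^2
F = P × A_rod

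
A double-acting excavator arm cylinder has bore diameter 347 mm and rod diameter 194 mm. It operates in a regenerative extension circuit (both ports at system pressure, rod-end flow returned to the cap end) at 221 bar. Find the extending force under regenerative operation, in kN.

F ≈ 653 kN

With equal pressure on both faces, forces on the annular region cancel; the net push is pressure × rod cross-section.
Rod cross-section A_rod = π/4 × (194 mm)² = 29560 mm^2
F = P × A_rod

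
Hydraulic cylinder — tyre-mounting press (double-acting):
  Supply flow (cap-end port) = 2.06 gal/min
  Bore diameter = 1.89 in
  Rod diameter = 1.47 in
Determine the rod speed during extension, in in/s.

Cap-side area A_cap = π/4 × (1.89 in)² = 2.806 in^2
v = Q / A

v ≈ 2.83 in/s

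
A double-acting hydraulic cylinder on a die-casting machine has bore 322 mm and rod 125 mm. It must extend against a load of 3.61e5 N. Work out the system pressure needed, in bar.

P ≈ 44.3 bar

Cap-side area A_cap = π/4 × (322 mm)² = 81430 mm^2
P = F / A = 3.61e5 N / A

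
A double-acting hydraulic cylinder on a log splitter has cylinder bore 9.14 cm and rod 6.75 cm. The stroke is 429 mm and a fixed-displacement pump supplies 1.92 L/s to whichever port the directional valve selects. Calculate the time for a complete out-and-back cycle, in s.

t ≈ 2.13 s

Cap-side area A_cap = π/4 × (9.14 cm)² = 65.61 cm^2
Rod-side annular area A_ann = π/4 × (9.14² − 6.75²) = 29.83 cm^2
t_ext = A_cap·L/Q = 1.466 s
t_ret = A_ann·L/Q = 0.6665 s
t_cycle = t_ext + t_ret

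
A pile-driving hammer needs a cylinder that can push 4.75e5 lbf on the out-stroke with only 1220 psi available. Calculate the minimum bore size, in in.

D ≈ 22.3 in

Extension force acts on the full piston face: F = P × (π/4)D².
D = √(4F / (πP)) = √(4 × 4.75e5 lbf / (π × 1220 psi))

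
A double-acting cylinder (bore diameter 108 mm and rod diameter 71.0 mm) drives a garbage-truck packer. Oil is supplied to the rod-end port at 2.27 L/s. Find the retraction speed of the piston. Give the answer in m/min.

v ≈ 26.2 m/min

Rod-side annular area A_ann = π/4 × (108² − 71.0²) = 5202 mm^2
Flow into the rod-end port fills the annular volume.
v = Q / A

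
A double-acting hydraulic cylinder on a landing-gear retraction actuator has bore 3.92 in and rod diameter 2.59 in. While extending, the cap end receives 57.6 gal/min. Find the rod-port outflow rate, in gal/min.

Q_out ≈ 32.5 gal/min

Cap-side area A_cap = π/4 × (3.92 in)² = 12.07 in^2
Rod-side annular area A_ann = π/4 × (3.92² − 2.59²) = 6.800 in^2
Piston speed v = Q_in/A_cap; rod-end outflow Q_out = v × A_ann = Q_in × A_ann/A_cap.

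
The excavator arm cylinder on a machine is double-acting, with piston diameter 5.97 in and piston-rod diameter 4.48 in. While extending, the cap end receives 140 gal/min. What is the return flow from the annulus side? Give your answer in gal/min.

Q_out ≈ 61.2 gal/min

Cap-side area A_cap = π/4 × (5.97 in)² = 27.99 in^2
Rod-side annular area A_ann = π/4 × (5.97² − 4.48²) = 12.23 in^2
Piston speed v = Q_in/A_cap; rod-end outflow Q_out = v × A_ann = Q_in × A_ann/A_cap.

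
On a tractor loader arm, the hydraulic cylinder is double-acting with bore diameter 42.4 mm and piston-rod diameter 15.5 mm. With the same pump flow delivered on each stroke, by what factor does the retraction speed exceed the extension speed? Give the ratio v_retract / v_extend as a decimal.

v_ret/v_ext ≈ 1.15

Cap-side area A_cap = π/4 × (42.4 mm)² = 1412 mm^2
Rod-side annular area A_ann = π/4 × (42.4² − 15.5²) = 1223 mm^2
For equal Q, v ∝ 1/A, so v_ret/v_ext = A_cap/A_ann.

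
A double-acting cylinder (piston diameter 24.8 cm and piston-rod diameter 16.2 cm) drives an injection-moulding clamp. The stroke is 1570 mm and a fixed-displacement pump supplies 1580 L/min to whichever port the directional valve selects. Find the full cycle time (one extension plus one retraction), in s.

t ≈ 4.53 s

Cap-side area A_cap = π/4 × (24.8 cm)² = 483.1 cm^2
Rod-side annular area A_ann = π/4 × (24.8² − 16.2²) = 276.9 cm^2
t_ext = A_cap·L/Q = 2.880 s
t_ret = A_ann·L/Q = 1.651 s
t_cycle = t_ext + t_ret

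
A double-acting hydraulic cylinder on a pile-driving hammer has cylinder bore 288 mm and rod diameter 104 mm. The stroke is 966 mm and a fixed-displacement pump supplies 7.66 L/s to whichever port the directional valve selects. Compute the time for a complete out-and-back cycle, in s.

Cap-side area A_cap = π/4 × (288 mm)² = 65140 mm^2
Rod-side annular area A_ann = π/4 × (288² − 104²) = 56650 mm^2
t_ext = A_cap·L/Q = 8.215 s
t_ret = A_ann·L/Q = 7.144 s
t_cycle = t_ext + t_ret

t ≈ 15.4 s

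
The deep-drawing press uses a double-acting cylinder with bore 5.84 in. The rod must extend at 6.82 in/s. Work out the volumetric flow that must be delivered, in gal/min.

Q ≈ 47.5 gal/min

Cap-side area A_cap = π/4 × (5.84 in)² = 26.79 in^2
Q = A × v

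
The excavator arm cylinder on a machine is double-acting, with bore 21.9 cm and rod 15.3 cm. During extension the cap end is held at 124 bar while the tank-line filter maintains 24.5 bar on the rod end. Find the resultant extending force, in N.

Cap-side area A_cap = π/4 × (21.9 cm)² = 376.7 cm^2
Rod-side annular area A_ann = π/4 × (21.9² − 15.3²) = 192.8 cm^2
Net thrust = P_cap·A_cap − P_rod·A_ann = 4.671e5 N − 47240 N

F ≈ 4.20e5 N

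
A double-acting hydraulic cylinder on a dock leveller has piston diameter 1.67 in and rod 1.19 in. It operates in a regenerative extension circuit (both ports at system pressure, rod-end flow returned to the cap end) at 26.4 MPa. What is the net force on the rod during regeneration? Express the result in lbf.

With equal pressure on both faces, forces on the annular region cancel; the net push is pressure × rod cross-section.
Rod cross-section A_rod = π/4 × (1.19 in)² = 1.112 in^2
F = P × A_rod

F ≈ 4260 lbf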